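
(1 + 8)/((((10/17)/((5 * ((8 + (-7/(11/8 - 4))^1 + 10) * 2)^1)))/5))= 15810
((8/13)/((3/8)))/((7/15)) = 320/91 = 3.52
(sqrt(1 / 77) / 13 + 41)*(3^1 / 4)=3*sqrt(77) / 4004 + 123 / 4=30.76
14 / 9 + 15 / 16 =359 / 144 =2.49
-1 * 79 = -79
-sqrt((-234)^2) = -234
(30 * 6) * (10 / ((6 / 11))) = 3300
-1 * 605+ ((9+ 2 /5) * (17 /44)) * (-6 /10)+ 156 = -451.18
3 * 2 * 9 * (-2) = -108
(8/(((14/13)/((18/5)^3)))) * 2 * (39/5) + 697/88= 2084653471/385000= 5414.68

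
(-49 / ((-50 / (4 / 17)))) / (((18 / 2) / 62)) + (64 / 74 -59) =-8002763 / 141525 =-56.55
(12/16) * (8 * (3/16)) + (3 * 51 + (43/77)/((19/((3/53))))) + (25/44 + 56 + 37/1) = 153648085/620312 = 247.69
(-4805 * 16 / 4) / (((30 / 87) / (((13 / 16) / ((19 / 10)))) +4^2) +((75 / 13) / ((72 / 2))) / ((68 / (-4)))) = -1478171760 / 1291819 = -1144.26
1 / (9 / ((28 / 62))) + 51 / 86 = 15433 / 23994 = 0.64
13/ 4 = 3.25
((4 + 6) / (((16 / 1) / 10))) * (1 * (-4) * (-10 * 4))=1000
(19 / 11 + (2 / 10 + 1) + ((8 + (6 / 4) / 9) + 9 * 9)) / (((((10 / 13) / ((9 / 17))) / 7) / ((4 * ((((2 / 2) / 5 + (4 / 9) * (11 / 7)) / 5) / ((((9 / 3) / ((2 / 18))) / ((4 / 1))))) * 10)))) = 894467912 / 1893375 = 472.42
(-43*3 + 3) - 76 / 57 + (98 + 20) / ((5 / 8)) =922 / 15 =61.47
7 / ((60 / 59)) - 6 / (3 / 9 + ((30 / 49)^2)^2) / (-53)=185601984169 / 26059467180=7.12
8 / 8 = 1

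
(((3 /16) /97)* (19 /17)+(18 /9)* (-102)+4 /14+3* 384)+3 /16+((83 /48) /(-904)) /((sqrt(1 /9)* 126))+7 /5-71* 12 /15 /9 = 14178199448081 /15026215680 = 943.56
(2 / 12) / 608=1 / 3648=0.00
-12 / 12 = -1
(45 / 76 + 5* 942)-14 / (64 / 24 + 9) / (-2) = 1790253 / 380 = 4711.19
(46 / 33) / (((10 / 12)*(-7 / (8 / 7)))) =-736 / 2695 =-0.27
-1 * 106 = -106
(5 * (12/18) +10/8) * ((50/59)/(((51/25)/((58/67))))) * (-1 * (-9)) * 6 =5981250/67201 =89.01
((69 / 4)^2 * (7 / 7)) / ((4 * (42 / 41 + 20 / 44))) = 93357 / 1856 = 50.30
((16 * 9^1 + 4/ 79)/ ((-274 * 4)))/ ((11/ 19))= -54055/ 238106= -0.23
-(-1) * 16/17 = 16/17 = 0.94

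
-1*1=-1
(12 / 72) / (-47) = -1 / 282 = -0.00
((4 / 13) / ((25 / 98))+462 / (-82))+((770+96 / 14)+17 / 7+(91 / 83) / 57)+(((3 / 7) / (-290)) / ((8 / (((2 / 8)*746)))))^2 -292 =256909250608681003 / 532037438499840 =482.88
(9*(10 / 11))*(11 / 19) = 90 / 19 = 4.74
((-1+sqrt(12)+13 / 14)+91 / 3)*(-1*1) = -33.73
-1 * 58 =-58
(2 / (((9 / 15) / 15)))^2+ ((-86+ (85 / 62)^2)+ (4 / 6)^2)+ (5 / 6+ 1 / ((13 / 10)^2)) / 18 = 10596031790 / 4385043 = 2416.40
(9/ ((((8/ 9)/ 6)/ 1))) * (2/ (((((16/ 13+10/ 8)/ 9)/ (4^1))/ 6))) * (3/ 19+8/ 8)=10007712/ 817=12249.34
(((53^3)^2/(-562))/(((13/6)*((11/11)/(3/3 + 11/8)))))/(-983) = 1263368584353/28727192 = 43978.14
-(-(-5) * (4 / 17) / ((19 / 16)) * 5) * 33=-52800 / 323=-163.47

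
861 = 861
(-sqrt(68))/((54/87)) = -29 * sqrt(17)/9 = -13.29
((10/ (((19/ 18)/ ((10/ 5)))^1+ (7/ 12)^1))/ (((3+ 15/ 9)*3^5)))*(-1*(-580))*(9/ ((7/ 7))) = 290/ 7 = 41.43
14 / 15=0.93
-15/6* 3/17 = -15/34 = -0.44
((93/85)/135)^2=961/14630625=0.00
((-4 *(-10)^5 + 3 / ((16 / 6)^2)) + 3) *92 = 588805037 / 16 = 36800314.81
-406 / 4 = -101.50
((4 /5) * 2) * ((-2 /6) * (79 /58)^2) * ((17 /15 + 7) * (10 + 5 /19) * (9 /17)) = -59389356 /1358215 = -43.73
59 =59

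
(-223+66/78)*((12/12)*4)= -11552/13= -888.62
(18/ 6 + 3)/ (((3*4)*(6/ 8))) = 2/ 3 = 0.67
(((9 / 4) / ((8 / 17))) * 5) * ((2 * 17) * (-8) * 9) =-117045 / 2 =-58522.50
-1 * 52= -52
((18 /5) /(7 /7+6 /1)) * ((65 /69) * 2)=156 /161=0.97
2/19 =0.11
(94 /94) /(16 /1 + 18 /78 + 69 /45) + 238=824627 /3464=238.06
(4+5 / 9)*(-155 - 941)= -44936 / 9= -4992.89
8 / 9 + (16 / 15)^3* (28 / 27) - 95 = -8461187 / 91125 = -92.85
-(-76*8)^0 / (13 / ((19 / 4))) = -19 / 52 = -0.37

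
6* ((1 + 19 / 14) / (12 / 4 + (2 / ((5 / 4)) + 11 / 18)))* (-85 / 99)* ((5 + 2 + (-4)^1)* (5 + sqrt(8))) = -54.73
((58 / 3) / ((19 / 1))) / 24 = 29 / 684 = 0.04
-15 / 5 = -3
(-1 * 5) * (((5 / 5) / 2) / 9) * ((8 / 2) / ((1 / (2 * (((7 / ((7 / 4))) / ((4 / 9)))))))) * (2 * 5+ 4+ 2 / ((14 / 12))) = -2200 / 7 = -314.29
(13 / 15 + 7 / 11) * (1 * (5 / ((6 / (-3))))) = -124 / 33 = -3.76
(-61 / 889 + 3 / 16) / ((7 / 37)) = 62567 / 99568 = 0.63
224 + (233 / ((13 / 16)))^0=225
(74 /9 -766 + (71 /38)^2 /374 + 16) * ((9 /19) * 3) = -10816105461 /10261064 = -1054.09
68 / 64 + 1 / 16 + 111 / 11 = 987 / 88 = 11.22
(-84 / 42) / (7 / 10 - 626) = 20 / 6253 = 0.00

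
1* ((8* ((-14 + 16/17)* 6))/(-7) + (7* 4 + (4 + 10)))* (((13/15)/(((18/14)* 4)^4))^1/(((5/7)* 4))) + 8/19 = 12968648423/27125798400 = 0.48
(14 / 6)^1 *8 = 56 / 3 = 18.67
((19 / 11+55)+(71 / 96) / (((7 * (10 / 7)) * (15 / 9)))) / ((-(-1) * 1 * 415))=999181 / 7304000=0.14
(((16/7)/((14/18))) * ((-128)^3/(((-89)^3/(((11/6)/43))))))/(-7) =-553648128/10397587781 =-0.05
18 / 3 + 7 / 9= 61 / 9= 6.78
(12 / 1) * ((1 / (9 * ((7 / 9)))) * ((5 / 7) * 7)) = 60 / 7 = 8.57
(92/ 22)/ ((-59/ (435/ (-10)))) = 3.08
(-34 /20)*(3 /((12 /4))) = -17 /10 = -1.70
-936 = -936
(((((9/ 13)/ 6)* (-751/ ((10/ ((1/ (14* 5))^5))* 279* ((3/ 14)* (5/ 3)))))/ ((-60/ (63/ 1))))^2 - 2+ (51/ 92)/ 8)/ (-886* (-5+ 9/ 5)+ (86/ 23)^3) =-4488467697502396562493137799833/ 6712748798491894704000000000000000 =-0.00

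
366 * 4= 1464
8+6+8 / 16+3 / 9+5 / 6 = 47 / 3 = 15.67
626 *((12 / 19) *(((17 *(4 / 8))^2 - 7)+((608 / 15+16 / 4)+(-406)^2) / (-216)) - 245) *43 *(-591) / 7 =70146046888 / 45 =1558801041.96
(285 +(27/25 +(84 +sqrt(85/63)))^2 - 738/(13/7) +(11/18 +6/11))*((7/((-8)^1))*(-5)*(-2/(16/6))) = -24039.68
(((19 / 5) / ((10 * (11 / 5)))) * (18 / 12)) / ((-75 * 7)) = -19 / 38500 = -0.00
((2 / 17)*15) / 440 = 3 / 748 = 0.00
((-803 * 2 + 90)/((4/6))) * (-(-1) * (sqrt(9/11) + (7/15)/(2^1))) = -6822 * sqrt(11)/11 - 2653/5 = -2587.51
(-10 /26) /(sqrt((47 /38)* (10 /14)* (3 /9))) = -sqrt(187530) /611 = -0.71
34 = 34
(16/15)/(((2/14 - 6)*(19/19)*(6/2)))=-0.06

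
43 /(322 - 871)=-43 /549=-0.08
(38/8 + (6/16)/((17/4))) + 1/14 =2337/476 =4.91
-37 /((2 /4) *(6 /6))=-74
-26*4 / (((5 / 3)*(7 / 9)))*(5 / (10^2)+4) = -56862 / 175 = -324.93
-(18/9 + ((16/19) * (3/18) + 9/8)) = -3.27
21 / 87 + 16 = 471 / 29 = 16.24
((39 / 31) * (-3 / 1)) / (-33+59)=-9 / 62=-0.15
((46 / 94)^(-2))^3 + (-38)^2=224543039045 / 148035889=1516.81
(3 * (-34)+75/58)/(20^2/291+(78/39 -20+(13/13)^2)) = 1699731/263726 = 6.45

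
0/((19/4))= 0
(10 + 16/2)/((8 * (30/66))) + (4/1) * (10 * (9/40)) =279/20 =13.95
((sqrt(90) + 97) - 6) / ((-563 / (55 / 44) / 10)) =-2275 / 1126 - 75* sqrt(10) / 1126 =-2.23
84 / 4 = 21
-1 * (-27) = 27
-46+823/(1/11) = 9007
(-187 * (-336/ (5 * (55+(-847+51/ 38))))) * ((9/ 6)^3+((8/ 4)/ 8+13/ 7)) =-4363084/ 50075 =-87.13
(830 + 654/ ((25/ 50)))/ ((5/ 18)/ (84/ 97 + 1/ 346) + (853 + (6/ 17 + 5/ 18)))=19077942708/ 7620026741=2.50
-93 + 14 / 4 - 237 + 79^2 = 11829 / 2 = 5914.50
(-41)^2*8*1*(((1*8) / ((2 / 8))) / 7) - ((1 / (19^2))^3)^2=952469089011255460089 / 15493204433463127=61476.57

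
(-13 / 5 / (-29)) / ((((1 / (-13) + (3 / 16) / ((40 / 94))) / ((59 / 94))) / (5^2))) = 7976800 / 2062219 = 3.87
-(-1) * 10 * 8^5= 327680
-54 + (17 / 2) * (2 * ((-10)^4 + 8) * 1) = 170082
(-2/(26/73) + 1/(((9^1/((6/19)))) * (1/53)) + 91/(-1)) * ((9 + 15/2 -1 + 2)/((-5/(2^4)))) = 5306.32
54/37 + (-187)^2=1293907/37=34970.46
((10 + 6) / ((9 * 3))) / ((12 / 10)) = 0.49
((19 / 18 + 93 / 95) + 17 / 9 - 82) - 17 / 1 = -162581 / 1710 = -95.08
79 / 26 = 3.04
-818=-818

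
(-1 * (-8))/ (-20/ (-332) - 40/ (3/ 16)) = -1992/ 53105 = -0.04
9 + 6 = 15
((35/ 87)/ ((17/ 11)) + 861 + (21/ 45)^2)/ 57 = 95559457/ 6322725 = 15.11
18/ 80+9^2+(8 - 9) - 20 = 2409/ 40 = 60.22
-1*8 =-8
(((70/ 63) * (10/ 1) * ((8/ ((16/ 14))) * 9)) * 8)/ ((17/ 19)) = 106400/ 17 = 6258.82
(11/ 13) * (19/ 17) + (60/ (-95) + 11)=47508/ 4199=11.31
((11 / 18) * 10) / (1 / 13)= 715 / 9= 79.44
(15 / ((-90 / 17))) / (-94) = 0.03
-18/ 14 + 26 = 173/ 7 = 24.71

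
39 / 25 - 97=-2386 / 25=-95.44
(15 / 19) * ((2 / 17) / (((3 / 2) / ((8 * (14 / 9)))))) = 2240 / 2907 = 0.77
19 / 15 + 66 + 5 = 1084 / 15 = 72.27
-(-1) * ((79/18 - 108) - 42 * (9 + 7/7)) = -9425/18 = -523.61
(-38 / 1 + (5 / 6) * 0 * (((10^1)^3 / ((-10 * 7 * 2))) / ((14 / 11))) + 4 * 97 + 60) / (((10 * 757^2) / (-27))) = -1107 / 573049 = -0.00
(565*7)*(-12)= -47460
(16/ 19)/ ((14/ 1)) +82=10914/ 133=82.06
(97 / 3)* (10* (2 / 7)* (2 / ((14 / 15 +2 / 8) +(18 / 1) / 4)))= 77600 / 2387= 32.51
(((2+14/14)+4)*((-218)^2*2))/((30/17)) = 377023.73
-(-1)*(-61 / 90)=-0.68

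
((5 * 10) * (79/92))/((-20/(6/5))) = -237/92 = -2.58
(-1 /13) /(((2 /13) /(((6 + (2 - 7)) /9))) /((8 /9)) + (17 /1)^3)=-4 /255557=-0.00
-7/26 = -0.27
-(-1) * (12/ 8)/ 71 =3/ 142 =0.02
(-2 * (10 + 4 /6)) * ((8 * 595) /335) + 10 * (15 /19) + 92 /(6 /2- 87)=-2640551 /8911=-296.32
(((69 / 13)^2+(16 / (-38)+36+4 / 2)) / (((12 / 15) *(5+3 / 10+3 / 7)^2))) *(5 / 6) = 2155234375 / 1032664022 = 2.09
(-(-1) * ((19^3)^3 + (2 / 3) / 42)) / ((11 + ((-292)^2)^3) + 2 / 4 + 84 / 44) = 447245149121716 / 859132877359343769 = 0.00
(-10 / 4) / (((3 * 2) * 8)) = -0.05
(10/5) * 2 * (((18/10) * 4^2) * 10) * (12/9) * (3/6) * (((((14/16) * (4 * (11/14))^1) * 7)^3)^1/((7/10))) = 7826280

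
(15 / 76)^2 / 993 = 0.00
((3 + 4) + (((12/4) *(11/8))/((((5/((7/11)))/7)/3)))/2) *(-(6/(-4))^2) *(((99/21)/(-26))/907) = 3267/580480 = 0.01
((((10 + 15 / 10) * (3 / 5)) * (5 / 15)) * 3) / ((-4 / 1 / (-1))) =69 / 40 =1.72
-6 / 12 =-1 / 2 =-0.50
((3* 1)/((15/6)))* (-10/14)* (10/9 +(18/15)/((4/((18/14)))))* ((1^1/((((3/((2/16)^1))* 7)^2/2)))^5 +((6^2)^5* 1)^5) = -426596267091033369295881188487184677116630245849343855035417519/411367690057587118571520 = -1037019380475200692770722000000000000000.00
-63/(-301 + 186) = 63/115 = 0.55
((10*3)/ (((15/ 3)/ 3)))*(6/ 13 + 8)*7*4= 55440/ 13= 4264.62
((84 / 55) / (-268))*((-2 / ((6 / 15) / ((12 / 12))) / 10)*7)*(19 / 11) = 0.03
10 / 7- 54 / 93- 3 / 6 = 151 / 434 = 0.35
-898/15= -59.87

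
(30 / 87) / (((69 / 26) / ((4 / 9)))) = 1040 / 18009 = 0.06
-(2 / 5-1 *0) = -2 / 5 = -0.40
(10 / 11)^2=100 / 121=0.83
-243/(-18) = 27/2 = 13.50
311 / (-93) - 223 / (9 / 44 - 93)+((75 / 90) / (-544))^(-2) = 1348467286333 / 3164325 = 426146.90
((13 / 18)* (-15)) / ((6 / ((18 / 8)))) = -65 / 16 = -4.06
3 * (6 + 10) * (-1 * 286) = -13728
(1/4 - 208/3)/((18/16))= -1658/27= -61.41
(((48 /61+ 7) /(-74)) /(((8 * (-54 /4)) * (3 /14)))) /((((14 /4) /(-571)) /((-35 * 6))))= 9492875 /60939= 155.78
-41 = -41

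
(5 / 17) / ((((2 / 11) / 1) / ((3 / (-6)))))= -55 / 68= -0.81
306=306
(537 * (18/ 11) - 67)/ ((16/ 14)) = 62503/ 88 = 710.26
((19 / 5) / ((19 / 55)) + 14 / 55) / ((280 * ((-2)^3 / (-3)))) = 1857 / 123200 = 0.02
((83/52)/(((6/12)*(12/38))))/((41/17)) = 26809/6396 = 4.19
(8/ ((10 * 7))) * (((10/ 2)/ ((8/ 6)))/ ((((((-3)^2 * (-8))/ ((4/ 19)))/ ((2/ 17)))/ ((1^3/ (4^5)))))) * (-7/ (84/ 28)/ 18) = 1/ 53581824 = 0.00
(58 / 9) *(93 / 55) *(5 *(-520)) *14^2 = -183252160 / 33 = -5553095.76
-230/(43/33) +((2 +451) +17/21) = 277.30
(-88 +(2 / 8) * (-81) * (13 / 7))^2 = 12369289 / 784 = 15777.15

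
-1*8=-8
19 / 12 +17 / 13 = 451 / 156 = 2.89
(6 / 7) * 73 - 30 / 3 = 368 / 7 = 52.57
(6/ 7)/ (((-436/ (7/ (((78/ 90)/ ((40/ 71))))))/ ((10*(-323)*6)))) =17442000/ 100607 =173.37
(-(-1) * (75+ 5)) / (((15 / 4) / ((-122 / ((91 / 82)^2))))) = -52500992 / 24843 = -2113.31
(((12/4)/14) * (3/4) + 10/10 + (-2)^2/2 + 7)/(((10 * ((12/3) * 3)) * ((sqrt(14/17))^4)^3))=13734276761/50598481920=0.27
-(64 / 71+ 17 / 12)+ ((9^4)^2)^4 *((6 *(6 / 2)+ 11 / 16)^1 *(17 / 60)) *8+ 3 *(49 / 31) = 38414966103661596951894379072715166113 / 264120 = 145445123821223674662632100000000.00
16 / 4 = 4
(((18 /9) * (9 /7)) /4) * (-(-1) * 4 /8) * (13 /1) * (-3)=-351 /28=-12.54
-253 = -253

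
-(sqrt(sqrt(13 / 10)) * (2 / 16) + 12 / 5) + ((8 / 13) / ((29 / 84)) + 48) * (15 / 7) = -10^(3 / 4) * 13^(1 / 4) / 80 + 1375932 / 13195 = 104.14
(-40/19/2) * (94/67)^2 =-176720/85291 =-2.07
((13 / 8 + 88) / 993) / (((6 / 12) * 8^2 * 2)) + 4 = 678127 / 169472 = 4.00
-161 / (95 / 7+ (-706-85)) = 1127 / 5442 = 0.21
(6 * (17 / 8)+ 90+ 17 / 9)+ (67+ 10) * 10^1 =31487 / 36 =874.64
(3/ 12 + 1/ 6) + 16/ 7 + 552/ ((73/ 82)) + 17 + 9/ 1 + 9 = 4033367/ 6132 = 657.76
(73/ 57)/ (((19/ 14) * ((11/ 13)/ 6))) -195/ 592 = 14956279/ 2350832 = 6.36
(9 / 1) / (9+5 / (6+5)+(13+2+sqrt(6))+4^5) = 1141767 / 133009363-1089 *sqrt(6) / 133009363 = 0.01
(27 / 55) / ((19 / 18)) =486 / 1045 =0.47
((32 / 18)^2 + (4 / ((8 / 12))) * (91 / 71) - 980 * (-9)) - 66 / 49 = 2488145312 / 281799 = 8829.50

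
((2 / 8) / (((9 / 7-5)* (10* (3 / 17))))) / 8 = -119 / 24960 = -0.00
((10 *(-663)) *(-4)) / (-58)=-13260 / 29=-457.24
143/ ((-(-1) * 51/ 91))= 13013/ 51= 255.16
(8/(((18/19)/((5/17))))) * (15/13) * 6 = 3800/221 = 17.19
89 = 89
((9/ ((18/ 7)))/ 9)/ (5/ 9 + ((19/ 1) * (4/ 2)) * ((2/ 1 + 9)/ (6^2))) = 7/ 219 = 0.03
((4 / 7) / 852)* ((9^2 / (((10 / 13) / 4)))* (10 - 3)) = 702 / 355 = 1.98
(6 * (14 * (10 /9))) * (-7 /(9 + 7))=-40.83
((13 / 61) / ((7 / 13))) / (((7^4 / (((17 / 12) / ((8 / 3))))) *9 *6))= 2873 / 1771592256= 0.00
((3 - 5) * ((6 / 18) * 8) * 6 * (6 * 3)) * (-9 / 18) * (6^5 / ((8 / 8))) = 2239488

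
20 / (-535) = -4 / 107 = -0.04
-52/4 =-13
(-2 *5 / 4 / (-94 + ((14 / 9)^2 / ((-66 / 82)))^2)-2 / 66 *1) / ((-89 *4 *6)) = 7035755 / 17115784225056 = 0.00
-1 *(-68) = 68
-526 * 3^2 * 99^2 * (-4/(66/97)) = 272763612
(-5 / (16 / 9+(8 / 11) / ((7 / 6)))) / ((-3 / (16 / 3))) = 385 / 104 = 3.70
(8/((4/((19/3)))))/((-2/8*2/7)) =-532/3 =-177.33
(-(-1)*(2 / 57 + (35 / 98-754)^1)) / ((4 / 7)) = -601379 / 456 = -1318.81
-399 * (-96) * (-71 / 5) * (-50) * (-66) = -1794925440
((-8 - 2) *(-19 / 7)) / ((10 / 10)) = 190 / 7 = 27.14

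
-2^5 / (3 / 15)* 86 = -13760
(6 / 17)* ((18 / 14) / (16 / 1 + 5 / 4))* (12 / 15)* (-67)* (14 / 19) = -38592 / 37145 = -1.04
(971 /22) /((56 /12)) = 2913 /308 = 9.46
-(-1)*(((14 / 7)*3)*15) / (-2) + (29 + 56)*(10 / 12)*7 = 450.83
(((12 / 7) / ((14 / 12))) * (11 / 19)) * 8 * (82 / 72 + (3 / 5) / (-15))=174064 / 23275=7.48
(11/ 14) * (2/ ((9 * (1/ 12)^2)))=25.14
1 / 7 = 0.14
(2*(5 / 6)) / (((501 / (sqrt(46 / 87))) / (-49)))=-245*sqrt(4002) / 130761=-0.12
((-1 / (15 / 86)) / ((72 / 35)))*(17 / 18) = -5117 / 1944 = -2.63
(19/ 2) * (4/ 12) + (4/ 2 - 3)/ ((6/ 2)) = 17/ 6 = 2.83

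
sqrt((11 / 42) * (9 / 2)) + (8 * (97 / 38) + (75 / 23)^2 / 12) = sqrt(231) / 14 + 856633 / 40204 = 22.39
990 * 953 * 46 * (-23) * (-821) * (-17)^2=236839842068940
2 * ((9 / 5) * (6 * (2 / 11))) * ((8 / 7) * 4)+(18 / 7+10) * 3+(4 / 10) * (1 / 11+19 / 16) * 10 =93603 / 1540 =60.78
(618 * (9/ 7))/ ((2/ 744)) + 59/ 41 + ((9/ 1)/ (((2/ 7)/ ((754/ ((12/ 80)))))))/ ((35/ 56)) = 157541765/ 287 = 548926.01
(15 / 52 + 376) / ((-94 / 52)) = -19567 / 94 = -208.16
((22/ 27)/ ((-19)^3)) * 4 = -88/ 185193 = -0.00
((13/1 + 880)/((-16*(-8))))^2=797449/16384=48.67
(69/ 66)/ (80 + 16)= 23/ 2112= 0.01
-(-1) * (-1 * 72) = -72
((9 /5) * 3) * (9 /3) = 16.20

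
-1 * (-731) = 731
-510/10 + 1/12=-611/12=-50.92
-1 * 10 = -10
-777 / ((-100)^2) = -777 / 10000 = -0.08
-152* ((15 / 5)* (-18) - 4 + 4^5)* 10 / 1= -1468320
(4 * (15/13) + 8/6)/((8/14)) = 406/39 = 10.41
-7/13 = -0.54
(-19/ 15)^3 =-6859/ 3375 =-2.03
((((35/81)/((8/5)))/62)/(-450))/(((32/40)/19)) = -665/2892672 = -0.00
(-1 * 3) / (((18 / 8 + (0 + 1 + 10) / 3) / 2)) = -72 / 71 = -1.01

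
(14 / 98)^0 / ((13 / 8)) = 0.62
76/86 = 38/43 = 0.88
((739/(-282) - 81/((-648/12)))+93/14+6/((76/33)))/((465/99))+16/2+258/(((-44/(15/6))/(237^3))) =-8319283574393521/42631820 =-195142585.38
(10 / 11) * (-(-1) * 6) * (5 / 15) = 20 / 11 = 1.82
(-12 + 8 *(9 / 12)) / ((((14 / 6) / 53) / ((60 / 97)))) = -57240 / 679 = -84.30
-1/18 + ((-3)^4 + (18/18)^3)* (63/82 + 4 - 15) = -15103/18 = -839.06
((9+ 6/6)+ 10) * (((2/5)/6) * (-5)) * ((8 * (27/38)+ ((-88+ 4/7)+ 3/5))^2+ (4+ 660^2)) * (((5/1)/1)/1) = -782187073684/53067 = -14739613.58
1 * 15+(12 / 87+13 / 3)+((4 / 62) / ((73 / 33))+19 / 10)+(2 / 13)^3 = 92582784143 / 4325475570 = 21.40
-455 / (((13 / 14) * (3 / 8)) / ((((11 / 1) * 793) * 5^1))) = -56990266.67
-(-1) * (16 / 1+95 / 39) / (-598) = -719 / 23322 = -0.03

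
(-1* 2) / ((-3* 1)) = 2 / 3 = 0.67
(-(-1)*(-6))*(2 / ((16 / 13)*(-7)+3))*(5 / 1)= 780 / 73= 10.68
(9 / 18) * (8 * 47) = 188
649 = 649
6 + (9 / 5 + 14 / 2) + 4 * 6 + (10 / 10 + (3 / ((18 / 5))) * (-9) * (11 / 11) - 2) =303 / 10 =30.30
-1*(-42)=42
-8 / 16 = -1 / 2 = -0.50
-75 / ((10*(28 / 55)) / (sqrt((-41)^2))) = -33825 / 56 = -604.02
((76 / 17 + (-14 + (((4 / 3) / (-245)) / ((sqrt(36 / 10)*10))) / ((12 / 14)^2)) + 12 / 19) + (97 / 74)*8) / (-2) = -9493 / 11951 + sqrt(10) / 16200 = -0.79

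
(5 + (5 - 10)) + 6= 6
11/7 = 1.57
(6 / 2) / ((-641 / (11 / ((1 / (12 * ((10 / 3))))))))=-1320 / 641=-2.06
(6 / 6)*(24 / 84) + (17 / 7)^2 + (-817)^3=-26721586834 / 49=-545338506.82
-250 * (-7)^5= 4201750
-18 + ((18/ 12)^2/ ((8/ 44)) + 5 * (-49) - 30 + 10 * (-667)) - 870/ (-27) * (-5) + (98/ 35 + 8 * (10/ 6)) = -2554417/ 360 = -7095.60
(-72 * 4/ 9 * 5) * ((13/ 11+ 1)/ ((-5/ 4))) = 3072/ 11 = 279.27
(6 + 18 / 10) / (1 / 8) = 312 / 5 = 62.40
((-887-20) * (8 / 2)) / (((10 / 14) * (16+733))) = -3628 / 535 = -6.78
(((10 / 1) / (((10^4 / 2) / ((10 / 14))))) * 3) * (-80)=-12 / 35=-0.34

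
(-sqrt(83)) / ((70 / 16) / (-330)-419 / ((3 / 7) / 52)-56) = 528 * sqrt(83) / 26872391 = 0.00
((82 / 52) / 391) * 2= 41 / 5083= 0.01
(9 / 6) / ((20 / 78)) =5.85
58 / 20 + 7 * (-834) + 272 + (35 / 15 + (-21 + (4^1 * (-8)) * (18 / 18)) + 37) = -5576.77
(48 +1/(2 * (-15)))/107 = 1439/3210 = 0.45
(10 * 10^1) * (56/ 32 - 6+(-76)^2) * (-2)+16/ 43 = -1154349.63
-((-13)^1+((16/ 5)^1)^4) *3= -172233/ 625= -275.57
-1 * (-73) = 73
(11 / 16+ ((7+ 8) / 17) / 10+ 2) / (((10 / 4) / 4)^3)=4832 / 425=11.37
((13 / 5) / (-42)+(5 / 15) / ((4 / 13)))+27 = 3923 / 140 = 28.02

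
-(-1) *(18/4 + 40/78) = 391/78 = 5.01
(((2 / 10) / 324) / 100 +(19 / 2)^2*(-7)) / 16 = -39.48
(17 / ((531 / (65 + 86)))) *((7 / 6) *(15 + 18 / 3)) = 125783 / 1062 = 118.44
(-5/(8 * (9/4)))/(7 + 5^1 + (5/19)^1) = -95/4194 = -0.02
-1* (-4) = 4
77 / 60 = 1.28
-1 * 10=-10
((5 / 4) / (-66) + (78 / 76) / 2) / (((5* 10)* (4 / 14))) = 0.03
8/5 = 1.60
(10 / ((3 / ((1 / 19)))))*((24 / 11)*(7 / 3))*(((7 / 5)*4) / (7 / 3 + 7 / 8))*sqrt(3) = 3584*sqrt(3) / 2299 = 2.70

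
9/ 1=9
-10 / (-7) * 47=470 / 7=67.14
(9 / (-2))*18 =-81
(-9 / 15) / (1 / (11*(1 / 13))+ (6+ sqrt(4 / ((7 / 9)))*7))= -0.03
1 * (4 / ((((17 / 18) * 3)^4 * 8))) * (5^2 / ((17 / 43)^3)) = 3.14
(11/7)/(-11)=-1/7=-0.14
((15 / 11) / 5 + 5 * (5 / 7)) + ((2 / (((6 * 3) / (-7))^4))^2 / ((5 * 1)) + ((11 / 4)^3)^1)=408382434038 / 16572987585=24.64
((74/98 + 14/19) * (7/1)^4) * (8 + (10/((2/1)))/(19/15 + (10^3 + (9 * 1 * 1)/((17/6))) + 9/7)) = 978086458713/34109294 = 28675.07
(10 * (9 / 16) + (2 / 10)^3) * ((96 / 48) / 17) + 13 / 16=50157 / 34000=1.48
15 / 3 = 5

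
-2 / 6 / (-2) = 1 / 6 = 0.17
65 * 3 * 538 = 104910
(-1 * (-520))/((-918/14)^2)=25480/210681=0.12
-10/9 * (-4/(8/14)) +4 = 106/9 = 11.78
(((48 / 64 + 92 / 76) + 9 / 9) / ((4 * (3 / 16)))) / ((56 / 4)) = 75 / 266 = 0.28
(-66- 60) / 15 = -42 / 5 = -8.40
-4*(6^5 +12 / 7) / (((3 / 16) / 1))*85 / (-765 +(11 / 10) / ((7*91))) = 89839859200 / 4873039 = 18436.11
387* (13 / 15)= 1677 / 5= 335.40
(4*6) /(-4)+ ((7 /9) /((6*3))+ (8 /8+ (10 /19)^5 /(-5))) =-1991547497 /401128038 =-4.96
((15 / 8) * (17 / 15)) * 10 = 85 / 4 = 21.25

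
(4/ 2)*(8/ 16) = 1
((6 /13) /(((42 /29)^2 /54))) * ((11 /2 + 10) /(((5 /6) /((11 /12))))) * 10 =2581029 /1274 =2025.93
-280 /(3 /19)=-5320 /3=-1773.33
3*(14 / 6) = 7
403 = 403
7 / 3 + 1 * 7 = 28 / 3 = 9.33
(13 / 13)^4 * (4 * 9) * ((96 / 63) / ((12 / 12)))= 384 / 7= 54.86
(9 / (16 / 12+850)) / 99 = 3 / 28094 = 0.00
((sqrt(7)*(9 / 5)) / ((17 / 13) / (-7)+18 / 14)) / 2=819*sqrt(7) / 1000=2.17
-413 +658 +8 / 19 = 4663 / 19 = 245.42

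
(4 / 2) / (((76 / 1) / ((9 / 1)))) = 9 / 38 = 0.24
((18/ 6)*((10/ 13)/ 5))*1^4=6/ 13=0.46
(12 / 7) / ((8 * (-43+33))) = -3 / 140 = -0.02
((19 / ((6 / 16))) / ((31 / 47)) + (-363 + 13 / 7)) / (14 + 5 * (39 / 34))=-6293264 / 436821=-14.41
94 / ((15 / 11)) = 1034 / 15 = 68.93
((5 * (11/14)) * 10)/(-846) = -275/5922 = -0.05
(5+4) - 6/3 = 7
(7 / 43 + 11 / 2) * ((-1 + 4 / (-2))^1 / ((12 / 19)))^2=175807 / 1376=127.77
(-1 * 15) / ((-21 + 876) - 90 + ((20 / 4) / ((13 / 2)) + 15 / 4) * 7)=-156 / 8285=-0.02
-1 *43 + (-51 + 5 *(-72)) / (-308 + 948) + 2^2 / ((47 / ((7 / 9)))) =-11796893 / 270720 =-43.58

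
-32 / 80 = -2 / 5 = -0.40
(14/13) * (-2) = -28/13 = -2.15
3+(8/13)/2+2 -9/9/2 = 125/26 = 4.81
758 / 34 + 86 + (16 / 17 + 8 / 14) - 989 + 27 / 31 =-3240131 / 3689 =-878.32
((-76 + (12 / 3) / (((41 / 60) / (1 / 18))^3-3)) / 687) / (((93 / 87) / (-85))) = 348042943780 / 39566993499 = 8.80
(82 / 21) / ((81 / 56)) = 656 / 243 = 2.70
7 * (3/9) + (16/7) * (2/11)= 635/231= 2.75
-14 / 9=-1.56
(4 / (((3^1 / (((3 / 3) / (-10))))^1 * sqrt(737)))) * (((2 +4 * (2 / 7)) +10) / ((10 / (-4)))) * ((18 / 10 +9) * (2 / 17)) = 13248 * sqrt(737) / 10962875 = 0.03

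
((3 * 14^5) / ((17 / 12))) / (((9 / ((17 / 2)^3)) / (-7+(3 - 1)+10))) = 388577840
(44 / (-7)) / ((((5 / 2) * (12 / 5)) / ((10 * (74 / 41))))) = -16280 / 861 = -18.91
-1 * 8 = -8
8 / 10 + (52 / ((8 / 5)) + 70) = 1033 / 10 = 103.30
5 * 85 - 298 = 127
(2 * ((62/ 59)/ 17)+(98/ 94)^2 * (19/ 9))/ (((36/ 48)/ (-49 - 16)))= -12537486260/ 59821929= -209.58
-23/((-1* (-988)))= -0.02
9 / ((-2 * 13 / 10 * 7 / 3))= -135 / 91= -1.48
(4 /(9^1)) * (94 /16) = 47 /18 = 2.61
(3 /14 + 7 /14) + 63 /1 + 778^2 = 4237434 /7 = 605347.71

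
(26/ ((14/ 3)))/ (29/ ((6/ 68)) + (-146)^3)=-117/ 65347954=-0.00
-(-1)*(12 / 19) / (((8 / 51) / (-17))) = -2601 / 38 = -68.45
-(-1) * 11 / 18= 11 / 18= 0.61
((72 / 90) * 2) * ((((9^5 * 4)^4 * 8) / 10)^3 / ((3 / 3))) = 15436200937415267294332604030221218727046936884192295008219422523392 / 625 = 24697921499864427670932170000000000000000000000000000000000000000.00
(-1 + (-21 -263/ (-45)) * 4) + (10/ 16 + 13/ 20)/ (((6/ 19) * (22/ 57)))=-810397/ 15840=-51.16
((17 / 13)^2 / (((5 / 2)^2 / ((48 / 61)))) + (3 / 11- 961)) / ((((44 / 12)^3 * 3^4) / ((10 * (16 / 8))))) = -10892109728 / 2264011035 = -4.81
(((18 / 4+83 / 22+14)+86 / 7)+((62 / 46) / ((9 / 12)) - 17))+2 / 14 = 103595 / 5313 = 19.50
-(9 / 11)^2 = -81 / 121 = -0.67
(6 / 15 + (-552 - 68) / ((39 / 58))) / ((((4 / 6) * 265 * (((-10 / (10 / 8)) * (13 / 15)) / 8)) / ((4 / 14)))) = 539166 / 313495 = 1.72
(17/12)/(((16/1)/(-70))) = -6.20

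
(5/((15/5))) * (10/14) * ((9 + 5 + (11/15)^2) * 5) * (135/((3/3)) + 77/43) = 96200110/8127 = 11837.10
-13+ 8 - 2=-7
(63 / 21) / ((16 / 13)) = 39 / 16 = 2.44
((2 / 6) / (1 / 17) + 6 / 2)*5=130 / 3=43.33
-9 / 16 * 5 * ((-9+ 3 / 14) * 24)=16605 / 28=593.04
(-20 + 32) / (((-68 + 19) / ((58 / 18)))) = -116 / 147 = -0.79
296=296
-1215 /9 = -135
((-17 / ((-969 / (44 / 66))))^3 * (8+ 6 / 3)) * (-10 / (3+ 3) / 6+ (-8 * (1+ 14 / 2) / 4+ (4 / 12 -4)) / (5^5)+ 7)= 3022168 / 28126186875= 0.00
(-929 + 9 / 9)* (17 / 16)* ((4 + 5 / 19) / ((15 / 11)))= -292842 / 95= -3082.55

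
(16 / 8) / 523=2 / 523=0.00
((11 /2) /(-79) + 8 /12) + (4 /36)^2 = 7799 /12798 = 0.61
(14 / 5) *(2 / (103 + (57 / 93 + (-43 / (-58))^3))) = 0.05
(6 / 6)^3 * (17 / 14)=17 / 14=1.21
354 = 354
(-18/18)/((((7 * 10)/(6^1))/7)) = -3/5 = -0.60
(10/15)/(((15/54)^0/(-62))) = -124/3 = -41.33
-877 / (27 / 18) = -1754 / 3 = -584.67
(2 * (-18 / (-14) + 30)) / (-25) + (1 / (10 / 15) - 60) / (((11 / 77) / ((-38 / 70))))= 219.80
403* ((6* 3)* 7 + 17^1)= 57629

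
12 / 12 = 1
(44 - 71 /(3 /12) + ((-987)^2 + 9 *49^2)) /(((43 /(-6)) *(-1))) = 138912.28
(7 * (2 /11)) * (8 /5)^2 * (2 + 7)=8064 /275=29.32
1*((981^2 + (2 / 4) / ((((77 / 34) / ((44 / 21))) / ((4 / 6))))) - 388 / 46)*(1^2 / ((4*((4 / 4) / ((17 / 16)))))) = 165939468349 / 649152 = 255624.98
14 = 14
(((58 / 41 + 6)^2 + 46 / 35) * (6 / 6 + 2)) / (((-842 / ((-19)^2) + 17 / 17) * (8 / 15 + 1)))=-10760317614 / 130178321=-82.66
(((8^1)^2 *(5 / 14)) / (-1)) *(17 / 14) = -1360 / 49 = -27.76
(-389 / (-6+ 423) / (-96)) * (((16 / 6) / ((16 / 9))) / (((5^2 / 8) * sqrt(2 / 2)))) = 389 / 83400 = 0.00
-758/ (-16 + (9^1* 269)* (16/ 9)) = -379/ 2144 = -0.18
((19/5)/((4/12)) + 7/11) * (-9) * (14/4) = -20853/55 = -379.15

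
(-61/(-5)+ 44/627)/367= 3497/104595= 0.03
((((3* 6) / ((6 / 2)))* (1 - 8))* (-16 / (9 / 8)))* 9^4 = 3919104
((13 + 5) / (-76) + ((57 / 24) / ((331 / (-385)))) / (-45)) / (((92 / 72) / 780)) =-15492165 / 144647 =-107.10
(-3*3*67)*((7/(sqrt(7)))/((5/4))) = -2412*sqrt(7)/5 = -1276.31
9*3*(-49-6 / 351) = -17205 / 13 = -1323.46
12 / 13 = 0.92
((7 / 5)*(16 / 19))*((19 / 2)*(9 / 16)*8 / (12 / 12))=252 / 5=50.40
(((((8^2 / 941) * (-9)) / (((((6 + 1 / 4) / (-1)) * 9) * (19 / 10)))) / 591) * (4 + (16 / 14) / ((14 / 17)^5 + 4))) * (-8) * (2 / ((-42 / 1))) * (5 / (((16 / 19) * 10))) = 5934141184 / 635335207607205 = 0.00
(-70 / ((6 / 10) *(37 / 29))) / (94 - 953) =10150 / 95349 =0.11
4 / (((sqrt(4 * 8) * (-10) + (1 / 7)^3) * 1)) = -18823840 * sqrt(2) / 376476799 - 1372 / 376476799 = -0.07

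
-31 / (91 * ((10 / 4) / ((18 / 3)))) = -372 / 455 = -0.82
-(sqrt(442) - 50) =50 - sqrt(442) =28.98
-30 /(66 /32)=-160 /11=-14.55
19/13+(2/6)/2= 127/78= 1.63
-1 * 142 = -142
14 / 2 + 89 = 96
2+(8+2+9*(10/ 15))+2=20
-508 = -508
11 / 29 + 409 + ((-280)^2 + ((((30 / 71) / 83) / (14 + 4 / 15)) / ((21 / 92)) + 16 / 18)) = 90790745085260 / 1152016677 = 78810.27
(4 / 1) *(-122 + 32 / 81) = -39400 / 81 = -486.42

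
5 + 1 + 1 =7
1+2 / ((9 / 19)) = 47 / 9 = 5.22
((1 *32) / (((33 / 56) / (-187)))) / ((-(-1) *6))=-15232 / 9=-1692.44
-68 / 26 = -34 / 13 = -2.62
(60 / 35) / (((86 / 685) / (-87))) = -357570 / 301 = -1187.94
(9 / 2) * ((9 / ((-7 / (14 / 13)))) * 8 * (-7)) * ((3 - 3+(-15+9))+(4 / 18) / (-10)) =-136584 / 65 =-2101.29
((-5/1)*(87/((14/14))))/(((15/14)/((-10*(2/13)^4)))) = 64960/28561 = 2.27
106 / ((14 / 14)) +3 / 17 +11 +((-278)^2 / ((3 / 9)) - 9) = 3943323 / 17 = 231960.18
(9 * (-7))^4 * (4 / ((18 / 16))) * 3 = 168031584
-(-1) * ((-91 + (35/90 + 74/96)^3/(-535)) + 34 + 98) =65492901577/1597501440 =41.00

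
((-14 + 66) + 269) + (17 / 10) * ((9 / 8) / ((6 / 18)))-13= 25099 / 80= 313.74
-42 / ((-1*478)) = 21 / 239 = 0.09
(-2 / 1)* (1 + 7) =-16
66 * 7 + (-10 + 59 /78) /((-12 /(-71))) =381241 /936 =407.31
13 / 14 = 0.93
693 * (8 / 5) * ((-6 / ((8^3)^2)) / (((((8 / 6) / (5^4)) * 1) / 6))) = -2338875 / 32768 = -71.38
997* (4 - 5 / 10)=6979 / 2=3489.50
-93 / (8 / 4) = -46.50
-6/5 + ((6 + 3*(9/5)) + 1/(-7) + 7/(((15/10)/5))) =3506/105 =33.39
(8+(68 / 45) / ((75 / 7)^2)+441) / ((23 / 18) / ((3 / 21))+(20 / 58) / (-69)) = 151617713638 / 3018571875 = 50.23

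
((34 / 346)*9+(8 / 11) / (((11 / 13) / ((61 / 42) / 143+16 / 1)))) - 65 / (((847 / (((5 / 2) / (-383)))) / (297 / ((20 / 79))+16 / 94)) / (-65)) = -16404797848349 / 696353996184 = -23.56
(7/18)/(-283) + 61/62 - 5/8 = 225815/631656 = 0.36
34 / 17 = 2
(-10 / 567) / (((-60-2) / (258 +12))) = 0.08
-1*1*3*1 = -3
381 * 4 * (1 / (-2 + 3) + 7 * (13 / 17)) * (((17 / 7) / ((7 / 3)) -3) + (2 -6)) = -48060864 / 833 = -57696.12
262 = 262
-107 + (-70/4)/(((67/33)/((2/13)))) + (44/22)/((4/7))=-182607/1742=-104.83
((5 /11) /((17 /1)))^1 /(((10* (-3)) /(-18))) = 0.02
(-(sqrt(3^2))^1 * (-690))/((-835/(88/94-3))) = 5.12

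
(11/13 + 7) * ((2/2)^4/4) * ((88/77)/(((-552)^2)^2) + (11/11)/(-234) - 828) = -14865831842657827/9152923014144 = -1624.16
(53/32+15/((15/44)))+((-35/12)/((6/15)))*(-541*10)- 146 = 3777367/96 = 39347.57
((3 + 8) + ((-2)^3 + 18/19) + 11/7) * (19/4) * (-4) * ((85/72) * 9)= -31195/28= -1114.11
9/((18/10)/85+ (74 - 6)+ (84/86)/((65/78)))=164475/1264507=0.13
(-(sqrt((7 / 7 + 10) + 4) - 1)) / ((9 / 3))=1 / 3 - sqrt(15) / 3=-0.96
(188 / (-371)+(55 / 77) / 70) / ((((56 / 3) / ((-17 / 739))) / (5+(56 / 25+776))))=2575469349 / 5373712400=0.48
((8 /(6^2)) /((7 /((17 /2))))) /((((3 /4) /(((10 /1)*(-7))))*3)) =-680 /81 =-8.40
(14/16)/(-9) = -0.10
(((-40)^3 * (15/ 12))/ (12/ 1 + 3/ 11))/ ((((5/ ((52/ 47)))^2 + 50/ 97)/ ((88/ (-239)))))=14772060160/ 128872863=114.63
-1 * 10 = -10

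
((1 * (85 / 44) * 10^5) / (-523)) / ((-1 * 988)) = 531250 / 1420991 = 0.37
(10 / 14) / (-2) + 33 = 457 / 14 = 32.64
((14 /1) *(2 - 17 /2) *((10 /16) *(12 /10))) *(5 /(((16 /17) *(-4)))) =90.64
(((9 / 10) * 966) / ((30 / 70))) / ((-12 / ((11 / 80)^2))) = -409101 / 128000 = -3.20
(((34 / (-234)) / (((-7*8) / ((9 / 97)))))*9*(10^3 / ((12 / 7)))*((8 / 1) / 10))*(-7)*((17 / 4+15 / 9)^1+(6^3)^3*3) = -1079321452825 / 5044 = -213981255.52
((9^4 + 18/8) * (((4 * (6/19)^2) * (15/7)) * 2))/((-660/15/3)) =-21264930/27797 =-765.01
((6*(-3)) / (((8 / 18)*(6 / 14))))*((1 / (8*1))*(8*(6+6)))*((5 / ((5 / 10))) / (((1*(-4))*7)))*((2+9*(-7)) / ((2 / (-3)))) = 74115 / 2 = 37057.50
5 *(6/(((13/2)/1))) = 60/13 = 4.62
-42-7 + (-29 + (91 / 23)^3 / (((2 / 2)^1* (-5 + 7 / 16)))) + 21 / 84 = -324455945 / 3552764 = -91.32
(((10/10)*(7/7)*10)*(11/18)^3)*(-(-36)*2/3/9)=13310/2187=6.09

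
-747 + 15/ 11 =-8202/ 11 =-745.64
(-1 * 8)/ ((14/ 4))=-16/ 7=-2.29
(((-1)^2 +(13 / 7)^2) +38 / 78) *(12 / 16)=9433 / 2548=3.70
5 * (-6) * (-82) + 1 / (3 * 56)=413281 / 168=2460.01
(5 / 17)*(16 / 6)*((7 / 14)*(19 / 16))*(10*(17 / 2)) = 475 / 12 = 39.58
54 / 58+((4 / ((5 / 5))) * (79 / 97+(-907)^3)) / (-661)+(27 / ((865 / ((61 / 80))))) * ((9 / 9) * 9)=580975460441127639 / 128669995600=4515236.50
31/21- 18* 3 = -1103/21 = -52.52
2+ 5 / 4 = 13 / 4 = 3.25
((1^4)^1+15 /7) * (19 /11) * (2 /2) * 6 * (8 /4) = 456 /7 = 65.14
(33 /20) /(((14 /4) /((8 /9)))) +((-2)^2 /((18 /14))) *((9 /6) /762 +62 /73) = 995353 /324485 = 3.07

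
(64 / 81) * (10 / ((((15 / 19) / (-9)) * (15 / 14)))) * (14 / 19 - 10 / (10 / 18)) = 587776 / 405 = 1451.30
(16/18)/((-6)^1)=-4/27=-0.15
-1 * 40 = -40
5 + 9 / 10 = 59 / 10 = 5.90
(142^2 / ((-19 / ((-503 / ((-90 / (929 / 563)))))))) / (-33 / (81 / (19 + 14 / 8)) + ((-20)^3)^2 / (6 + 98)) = -734945255304 / 46210405186535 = -0.02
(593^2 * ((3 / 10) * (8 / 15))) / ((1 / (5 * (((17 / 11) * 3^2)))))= 215209188 / 55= 3912894.33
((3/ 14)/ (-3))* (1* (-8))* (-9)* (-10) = 360/ 7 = 51.43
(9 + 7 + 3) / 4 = 19 / 4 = 4.75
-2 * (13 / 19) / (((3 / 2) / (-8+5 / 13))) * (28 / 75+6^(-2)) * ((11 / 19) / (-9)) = -121 / 675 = -0.18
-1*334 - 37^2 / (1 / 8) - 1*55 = -11341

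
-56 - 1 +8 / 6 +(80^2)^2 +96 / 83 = 10199026427 / 249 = 40959945.49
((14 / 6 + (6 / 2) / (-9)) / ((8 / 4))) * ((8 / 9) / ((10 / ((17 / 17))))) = 4 / 45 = 0.09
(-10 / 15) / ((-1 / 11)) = 22 / 3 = 7.33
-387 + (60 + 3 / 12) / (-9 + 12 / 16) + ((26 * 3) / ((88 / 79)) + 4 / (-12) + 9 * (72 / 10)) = -57159 / 220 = -259.81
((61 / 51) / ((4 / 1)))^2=3721 / 41616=0.09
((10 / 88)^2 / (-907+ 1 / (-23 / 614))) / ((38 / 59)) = -0.00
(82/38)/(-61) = -41/1159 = -0.04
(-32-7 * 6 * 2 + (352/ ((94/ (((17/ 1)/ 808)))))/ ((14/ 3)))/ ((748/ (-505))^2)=-9731357575/ 184076816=-52.87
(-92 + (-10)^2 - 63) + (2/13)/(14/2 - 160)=-109397/1989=-55.00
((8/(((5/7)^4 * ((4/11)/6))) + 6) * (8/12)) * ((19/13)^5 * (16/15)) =8469764048192/3480871875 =2433.23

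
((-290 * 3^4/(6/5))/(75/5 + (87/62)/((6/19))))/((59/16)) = -38836800/142249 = -273.02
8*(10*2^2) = 320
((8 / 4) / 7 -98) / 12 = -57 / 7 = -8.14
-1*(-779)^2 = -606841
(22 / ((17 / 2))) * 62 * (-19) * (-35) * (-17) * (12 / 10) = -2176944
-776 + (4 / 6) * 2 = -774.67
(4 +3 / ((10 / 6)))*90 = 522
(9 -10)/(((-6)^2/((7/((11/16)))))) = -28/99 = -0.28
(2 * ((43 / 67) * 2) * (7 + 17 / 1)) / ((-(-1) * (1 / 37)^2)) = 5651232 / 67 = 84346.75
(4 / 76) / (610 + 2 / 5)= 5 / 57988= 0.00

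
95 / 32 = 2.97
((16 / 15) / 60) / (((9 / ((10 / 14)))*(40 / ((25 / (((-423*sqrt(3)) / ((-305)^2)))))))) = -93025*sqrt(3) / 1439046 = -0.11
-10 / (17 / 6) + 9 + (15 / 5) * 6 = 399 / 17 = 23.47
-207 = -207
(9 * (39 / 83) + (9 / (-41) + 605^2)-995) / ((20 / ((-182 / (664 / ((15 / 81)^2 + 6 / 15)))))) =-89472091432451 / 41181064200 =-2172.65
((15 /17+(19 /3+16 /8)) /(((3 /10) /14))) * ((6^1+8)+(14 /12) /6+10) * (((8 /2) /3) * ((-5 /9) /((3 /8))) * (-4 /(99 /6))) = 18339776000 /3680721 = 4982.66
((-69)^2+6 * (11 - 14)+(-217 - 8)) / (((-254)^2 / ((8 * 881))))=7960716 / 16129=493.57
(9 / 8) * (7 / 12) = 21 / 32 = 0.66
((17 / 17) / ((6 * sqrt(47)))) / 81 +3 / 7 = sqrt(47) / 22842 +3 / 7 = 0.43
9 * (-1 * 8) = -72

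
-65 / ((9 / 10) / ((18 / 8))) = -325 / 2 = -162.50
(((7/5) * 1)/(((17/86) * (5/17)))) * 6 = 3612/25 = 144.48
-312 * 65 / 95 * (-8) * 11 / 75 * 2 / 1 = 237952 / 475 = 500.95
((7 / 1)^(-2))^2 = 0.00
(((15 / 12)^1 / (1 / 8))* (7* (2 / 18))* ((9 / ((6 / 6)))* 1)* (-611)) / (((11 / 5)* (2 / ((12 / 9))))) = -427700 / 33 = -12960.61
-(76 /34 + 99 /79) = -4685 /1343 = -3.49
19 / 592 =0.03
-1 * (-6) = 6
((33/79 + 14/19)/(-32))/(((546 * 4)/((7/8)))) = -1733/119887872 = -0.00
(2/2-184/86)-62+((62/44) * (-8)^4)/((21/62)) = 16976.93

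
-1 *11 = -11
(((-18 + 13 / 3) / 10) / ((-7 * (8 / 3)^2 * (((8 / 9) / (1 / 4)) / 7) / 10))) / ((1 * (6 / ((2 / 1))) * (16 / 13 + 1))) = 4797 / 59392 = 0.08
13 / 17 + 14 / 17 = 27 / 17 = 1.59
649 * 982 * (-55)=-35052490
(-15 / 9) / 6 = -5 / 18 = -0.28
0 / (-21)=0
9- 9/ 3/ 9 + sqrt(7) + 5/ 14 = sqrt(7) + 379/ 42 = 11.67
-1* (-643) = 643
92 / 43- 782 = -33534 / 43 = -779.86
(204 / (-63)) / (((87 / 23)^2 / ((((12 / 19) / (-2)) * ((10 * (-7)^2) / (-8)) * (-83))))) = 52249330 / 143811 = 363.32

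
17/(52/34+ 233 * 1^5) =289/3987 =0.07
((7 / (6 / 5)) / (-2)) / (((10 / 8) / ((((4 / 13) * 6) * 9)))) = -38.77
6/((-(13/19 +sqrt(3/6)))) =2964/23 - 2166 * sqrt(2)/23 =-4.31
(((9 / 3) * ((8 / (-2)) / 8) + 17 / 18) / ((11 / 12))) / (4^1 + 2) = -10 / 99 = -0.10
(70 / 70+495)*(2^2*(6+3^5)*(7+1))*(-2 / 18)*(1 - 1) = 0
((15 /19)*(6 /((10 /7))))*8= 504 /19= 26.53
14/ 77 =2/ 11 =0.18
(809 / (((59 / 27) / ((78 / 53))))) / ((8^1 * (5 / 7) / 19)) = 113299641 / 62540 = 1811.63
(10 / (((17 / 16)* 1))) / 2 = 80 / 17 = 4.71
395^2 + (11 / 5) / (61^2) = 2902845136 / 18605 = 156025.00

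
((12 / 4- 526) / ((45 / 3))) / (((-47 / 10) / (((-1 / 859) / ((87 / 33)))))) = -11506 / 3512451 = -0.00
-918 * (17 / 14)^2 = -132651 / 98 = -1353.58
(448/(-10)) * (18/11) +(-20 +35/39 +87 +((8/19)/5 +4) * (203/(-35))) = -5929868/203775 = -29.10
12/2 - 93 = -87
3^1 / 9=1 / 3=0.33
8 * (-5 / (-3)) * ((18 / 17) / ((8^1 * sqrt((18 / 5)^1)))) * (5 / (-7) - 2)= -95 * sqrt(10) / 119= -2.52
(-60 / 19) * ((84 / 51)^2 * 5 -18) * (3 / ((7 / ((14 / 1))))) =461520 / 5491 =84.05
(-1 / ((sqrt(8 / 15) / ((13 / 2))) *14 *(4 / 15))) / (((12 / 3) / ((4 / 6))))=-65 *sqrt(30) / 896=-0.40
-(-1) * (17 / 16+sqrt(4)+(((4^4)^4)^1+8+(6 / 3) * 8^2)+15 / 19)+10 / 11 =14362371108529 / 3344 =4294967436.76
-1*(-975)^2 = -950625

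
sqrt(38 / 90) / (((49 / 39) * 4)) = 13 * sqrt(95) / 980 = 0.13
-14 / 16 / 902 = -7 / 7216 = -0.00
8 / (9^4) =8 / 6561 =0.00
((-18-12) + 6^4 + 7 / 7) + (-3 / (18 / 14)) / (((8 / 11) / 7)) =29869 / 24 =1244.54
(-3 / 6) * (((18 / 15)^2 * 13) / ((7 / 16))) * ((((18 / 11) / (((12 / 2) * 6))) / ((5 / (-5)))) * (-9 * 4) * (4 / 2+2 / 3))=-179712 / 1925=-93.36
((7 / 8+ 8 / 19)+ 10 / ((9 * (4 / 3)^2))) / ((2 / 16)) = 292 / 19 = 15.37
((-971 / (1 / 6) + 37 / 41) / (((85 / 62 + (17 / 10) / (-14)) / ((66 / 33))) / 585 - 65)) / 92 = 303181474050 / 311238637111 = 0.97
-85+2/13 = -1103/13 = -84.85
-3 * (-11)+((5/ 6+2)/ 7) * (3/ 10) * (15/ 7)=6519/ 196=33.26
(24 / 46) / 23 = 12 / 529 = 0.02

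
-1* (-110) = 110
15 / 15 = 1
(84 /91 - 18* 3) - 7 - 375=-5656 /13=-435.08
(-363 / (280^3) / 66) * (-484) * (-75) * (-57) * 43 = 9786843 / 439040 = 22.29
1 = 1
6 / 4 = 3 / 2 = 1.50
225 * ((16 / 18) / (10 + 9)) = 200 / 19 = 10.53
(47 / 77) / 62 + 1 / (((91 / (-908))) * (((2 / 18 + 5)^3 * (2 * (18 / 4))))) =582035 / 377554177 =0.00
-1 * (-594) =594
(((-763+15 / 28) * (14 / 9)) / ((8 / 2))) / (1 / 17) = -362933 / 72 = -5040.74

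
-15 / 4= -3.75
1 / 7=0.14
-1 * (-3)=3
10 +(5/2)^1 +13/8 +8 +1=185/8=23.12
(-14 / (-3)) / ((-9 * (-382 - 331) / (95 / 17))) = 1330 / 327267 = 0.00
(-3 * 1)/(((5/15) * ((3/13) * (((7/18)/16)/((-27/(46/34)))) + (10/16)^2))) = -23.06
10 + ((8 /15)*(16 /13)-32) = -4162 /195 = -21.34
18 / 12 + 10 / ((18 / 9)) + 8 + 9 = 47 / 2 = 23.50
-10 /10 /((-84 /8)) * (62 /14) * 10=620 /147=4.22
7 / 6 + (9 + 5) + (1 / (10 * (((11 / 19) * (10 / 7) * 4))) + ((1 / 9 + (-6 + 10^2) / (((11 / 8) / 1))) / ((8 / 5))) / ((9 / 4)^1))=12195173 / 356400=34.22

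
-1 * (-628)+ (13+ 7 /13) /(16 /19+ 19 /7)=353180 /559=631.81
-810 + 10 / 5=-808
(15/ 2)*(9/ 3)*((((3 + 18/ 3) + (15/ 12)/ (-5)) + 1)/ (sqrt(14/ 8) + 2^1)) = 195 - 195*sqrt(7)/ 4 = 66.02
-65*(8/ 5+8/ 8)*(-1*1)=169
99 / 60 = 33 / 20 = 1.65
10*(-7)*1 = -70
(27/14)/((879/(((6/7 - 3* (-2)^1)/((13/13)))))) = 216/14357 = 0.02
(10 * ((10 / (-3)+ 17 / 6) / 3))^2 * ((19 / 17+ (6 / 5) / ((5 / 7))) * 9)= 1189 / 17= 69.94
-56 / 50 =-28 / 25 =-1.12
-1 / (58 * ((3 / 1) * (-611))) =0.00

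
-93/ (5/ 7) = -651/ 5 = -130.20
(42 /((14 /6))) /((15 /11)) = 66 /5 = 13.20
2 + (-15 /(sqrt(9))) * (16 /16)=-3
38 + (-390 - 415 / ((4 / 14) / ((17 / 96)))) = -116969 / 192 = -609.21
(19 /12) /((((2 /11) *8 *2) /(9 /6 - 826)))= -344641 /768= -448.75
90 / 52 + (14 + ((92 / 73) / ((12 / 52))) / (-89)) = 7940723 / 506766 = 15.67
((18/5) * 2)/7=36/35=1.03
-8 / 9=-0.89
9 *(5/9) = 5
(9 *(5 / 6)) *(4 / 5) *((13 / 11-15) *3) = -2736 / 11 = -248.73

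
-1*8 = -8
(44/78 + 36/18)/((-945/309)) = -2060/2457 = -0.84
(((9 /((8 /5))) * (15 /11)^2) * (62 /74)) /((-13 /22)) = -313875 /21164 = -14.83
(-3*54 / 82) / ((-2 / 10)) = 405 / 41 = 9.88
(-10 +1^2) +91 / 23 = -116 / 23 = -5.04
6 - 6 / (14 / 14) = 0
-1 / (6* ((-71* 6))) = 1 / 2556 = 0.00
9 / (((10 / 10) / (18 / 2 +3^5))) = 2268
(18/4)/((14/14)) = 4.50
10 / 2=5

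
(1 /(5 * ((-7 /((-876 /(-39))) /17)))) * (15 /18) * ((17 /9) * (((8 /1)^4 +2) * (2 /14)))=-57637004 /5733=-10053.55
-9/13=-0.69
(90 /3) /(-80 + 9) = -30 /71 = -0.42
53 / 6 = 8.83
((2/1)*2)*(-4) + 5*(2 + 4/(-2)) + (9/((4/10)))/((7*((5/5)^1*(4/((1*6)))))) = -313/28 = -11.18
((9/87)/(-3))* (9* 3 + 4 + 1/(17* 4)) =-2109/1972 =-1.07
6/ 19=0.32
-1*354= -354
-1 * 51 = -51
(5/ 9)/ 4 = 0.14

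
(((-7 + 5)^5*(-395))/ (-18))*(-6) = 12640/ 3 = 4213.33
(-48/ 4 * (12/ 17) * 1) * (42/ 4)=-1512/ 17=-88.94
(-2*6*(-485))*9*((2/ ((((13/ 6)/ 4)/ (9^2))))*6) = 1221920640/ 13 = 93993895.38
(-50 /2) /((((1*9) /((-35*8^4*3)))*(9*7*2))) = 256000 /27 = 9481.48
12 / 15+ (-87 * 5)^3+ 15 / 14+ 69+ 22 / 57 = -82312803.74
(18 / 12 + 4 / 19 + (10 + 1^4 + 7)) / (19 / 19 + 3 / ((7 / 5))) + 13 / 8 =13203 / 1672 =7.90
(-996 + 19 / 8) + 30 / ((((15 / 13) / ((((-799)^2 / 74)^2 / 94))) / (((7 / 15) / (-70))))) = -56772186877 / 410700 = -138232.74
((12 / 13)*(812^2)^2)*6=31300884744192 / 13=2407760364937.85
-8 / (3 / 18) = -48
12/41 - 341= -13969/41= -340.71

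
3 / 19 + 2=41 / 19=2.16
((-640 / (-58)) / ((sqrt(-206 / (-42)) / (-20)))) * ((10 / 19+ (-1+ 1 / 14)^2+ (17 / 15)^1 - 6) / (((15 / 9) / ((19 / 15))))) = 12434368 * sqrt(2163) / 2195445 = 263.41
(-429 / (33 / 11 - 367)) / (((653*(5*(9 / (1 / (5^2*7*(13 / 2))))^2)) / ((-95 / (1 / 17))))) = -3553 / 638760110625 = -0.00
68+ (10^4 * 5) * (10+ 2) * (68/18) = 6800204/3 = 2266734.67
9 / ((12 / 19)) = 57 / 4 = 14.25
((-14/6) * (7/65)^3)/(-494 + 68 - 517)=0.00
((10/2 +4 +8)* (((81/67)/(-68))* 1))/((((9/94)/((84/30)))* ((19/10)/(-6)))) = 35532/1273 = 27.91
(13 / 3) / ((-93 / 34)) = -442 / 279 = -1.58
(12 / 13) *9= 108 / 13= 8.31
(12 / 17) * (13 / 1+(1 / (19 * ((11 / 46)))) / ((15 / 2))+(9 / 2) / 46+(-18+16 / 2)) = 901939 / 408595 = 2.21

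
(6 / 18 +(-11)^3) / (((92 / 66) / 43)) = -944108 / 23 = -41048.17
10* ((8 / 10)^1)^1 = 8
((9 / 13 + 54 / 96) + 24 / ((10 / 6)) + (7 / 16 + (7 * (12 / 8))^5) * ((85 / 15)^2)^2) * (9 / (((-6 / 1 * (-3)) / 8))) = 22172111616997 / 42120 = 526403409.71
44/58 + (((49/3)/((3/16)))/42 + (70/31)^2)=5968198/752463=7.93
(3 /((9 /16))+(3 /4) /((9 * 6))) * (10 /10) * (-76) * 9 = -7315 /2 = -3657.50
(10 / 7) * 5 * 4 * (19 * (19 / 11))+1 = 938.66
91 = 91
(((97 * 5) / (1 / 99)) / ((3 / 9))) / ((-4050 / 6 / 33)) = -35211 / 5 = -7042.20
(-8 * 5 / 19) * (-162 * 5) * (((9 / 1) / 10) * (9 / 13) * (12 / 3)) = 1049760 / 247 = 4250.04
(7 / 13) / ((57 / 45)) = 105 / 247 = 0.43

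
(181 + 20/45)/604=1633/5436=0.30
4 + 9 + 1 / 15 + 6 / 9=206 / 15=13.73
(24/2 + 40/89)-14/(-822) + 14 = 968117/36579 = 26.47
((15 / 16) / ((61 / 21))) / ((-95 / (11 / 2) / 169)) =-117117 / 37088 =-3.16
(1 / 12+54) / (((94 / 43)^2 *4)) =1200001 / 424128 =2.83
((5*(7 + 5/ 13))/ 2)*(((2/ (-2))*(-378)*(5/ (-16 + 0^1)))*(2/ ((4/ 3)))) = -42525/ 13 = -3271.15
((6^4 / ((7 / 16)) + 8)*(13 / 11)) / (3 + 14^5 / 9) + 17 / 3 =711344951 / 124243581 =5.73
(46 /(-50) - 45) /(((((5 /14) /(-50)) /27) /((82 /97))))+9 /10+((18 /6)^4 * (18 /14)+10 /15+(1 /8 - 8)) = 146833.54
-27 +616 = 589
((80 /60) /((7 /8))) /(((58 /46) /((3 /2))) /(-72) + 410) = 26496 /7128877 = 0.00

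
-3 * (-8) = 24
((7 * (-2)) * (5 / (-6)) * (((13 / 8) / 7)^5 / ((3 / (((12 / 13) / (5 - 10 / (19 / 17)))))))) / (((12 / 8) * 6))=-542659 / 7965941760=-0.00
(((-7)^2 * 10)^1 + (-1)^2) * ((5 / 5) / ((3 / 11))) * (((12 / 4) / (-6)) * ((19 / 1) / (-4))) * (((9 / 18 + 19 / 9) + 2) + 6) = 19600229 / 432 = 45370.90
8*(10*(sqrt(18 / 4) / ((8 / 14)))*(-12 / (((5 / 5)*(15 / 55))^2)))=-33880*sqrt(2)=-47913.56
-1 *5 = -5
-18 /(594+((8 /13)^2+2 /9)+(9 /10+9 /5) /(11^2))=-33127380 /1094350547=-0.03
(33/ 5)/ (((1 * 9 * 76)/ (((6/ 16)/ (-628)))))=-0.00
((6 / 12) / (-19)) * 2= -0.05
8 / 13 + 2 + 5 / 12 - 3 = 5 / 156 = 0.03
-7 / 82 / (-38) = 7 / 3116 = 0.00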